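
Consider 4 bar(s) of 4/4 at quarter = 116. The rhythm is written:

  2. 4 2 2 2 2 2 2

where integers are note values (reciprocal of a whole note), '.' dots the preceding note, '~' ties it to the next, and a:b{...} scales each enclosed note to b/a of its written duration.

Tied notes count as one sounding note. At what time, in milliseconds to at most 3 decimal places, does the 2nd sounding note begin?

1. 0.0ms @ 0 + 1551.724ms (3)
2. 1551.724ms @ 3 + 517.241ms (1)
3. 2068.966ms @ 4 + 1034.483ms (2)
4. 3103.448ms @ 6 + 1034.483ms (2)
5. 4137.931ms @ 8 + 1034.483ms (2)
6. 5172.414ms @ 10 + 1034.483ms (2)
7. 6206.897ms @ 12 + 1034.483ms (2)
8. 7241.379ms @ 14 + 1034.483ms (2)

note 2 onset = 3b = 1551.724ms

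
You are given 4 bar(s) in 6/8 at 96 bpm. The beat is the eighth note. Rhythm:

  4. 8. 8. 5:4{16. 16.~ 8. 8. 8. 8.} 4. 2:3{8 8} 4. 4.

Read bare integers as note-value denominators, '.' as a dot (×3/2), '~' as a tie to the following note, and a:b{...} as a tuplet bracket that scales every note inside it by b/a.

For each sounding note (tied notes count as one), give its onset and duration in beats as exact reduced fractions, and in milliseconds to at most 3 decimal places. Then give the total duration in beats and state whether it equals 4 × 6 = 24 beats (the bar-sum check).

1) 0.0ms=0b +1875.0ms=3b
2) 1875.0ms=3b +937.5ms=3/2b
3) 2812.5ms=9/2b +937.5ms=3/2b
4) 3750.0ms=6b +375.0ms=3/5b
5) 4125.0ms=33/5b +1125.0ms=9/5b
6) 5250.0ms=42/5b +750.0ms=6/5b
7) 6000.0ms=48/5b +750.0ms=6/5b
8) 6750.0ms=54/5b +750.0ms=6/5b
9) 7500.0ms=12b +1875.0ms=3b
10) 9375.0ms=15b +937.5ms=3/2b
11) 10312.5ms=33/2b +937.5ms=3/2b
12) 11250.0ms=18b +1875.0ms=3b
13) 13125.0ms=21b +1875.0ms=3b
Σ=24b of 24 (96bpm 6/8) — PASS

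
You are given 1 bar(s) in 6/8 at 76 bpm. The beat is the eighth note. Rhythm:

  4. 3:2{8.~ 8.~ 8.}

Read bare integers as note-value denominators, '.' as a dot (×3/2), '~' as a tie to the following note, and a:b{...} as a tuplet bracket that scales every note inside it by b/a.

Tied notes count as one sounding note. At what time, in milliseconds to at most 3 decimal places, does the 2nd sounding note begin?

note 2 onset = 3b = 2368.421ms

1. 0.0ms @ 0 + 2368.421ms (3)
2. 2368.421ms @ 3 + 2368.421ms (3)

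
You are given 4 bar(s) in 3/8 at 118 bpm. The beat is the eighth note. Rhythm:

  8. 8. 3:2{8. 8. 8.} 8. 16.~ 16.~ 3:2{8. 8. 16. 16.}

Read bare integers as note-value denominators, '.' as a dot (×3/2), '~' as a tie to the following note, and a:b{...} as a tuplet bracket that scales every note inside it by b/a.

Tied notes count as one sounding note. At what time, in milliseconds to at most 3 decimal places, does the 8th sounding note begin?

note 8 onset = 10b = 5084.746ms

1. 0.0ms @ 0 + 762.712ms (3/2)
2. 762.712ms @ 3/2 + 762.712ms (3/2)
3. 1525.424ms @ 3 + 508.475ms (1)
4. 2033.898ms @ 4 + 508.475ms (1)
5. 2542.373ms @ 5 + 508.475ms (1)
6. 3050.847ms @ 6 + 762.712ms (3/2)
7. 3813.559ms @ 15/2 + 1271.186ms (5/2)
8. 5084.746ms @ 10 + 508.475ms (1)
9. 5593.22ms @ 11 + 254.237ms (1/2)
10. 5847.458ms @ 23/2 + 254.237ms (1/2)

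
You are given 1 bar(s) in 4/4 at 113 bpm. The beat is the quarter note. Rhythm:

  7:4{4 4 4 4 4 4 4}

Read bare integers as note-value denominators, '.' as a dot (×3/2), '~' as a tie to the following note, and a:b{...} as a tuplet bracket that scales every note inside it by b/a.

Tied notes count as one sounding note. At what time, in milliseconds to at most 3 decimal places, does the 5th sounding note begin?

1. 0.0ms @ 0 + 303.413ms (4/7)
2. 303.413ms @ 4/7 + 303.413ms (4/7)
3. 606.827ms @ 8/7 + 303.413ms (4/7)
4. 910.24ms @ 12/7 + 303.413ms (4/7)
5. 1213.654ms @ 16/7 + 303.413ms (4/7)
6. 1517.067ms @ 20/7 + 303.413ms (4/7)
7. 1820.48ms @ 24/7 + 303.413ms (4/7)

note 5 onset = 16/7b = 1213.654ms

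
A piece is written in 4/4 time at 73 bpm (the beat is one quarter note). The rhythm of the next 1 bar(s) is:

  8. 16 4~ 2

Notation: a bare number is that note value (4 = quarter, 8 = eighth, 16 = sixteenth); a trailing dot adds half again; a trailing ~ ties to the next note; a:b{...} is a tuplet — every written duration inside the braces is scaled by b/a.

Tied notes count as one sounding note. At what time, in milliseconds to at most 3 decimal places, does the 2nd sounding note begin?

note 2 onset = 3/4b = 616.438ms

1. 0.0ms @ 0 + 616.438ms (3/4)
2. 616.438ms @ 3/4 + 205.479ms (1/4)
3. 821.918ms @ 1 + 2465.753ms (3)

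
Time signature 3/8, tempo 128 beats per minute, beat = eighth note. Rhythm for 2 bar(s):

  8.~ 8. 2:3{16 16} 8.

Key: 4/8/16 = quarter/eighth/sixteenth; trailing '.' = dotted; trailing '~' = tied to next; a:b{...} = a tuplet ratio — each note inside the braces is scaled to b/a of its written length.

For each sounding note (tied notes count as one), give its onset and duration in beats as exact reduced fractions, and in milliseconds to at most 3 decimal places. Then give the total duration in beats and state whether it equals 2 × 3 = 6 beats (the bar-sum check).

1) 0.0ms=0b +1406.25ms=3b
2) 1406.25ms=3b +351.562ms=3/4b
3) 1757.812ms=15/4b +351.562ms=3/4b
4) 2109.375ms=9/2b +703.125ms=3/2b
Σ=6b of 6 (128bpm 3/8) — PASS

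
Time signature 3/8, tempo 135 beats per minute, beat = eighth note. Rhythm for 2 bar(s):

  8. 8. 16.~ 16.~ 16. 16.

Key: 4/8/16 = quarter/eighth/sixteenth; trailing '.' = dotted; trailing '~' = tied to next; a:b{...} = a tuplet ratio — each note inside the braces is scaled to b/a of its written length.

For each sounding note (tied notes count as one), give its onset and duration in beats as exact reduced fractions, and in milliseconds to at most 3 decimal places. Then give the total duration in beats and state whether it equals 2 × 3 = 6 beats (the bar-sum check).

1) 0.0ms=0b +666.667ms=3/2b
2) 666.667ms=3/2b +666.667ms=3/2b
3) 1333.333ms=3b +1000.0ms=9/4b
4) 2333.333ms=21/4b +333.333ms=3/4b
Σ=6b of 6 (135bpm 3/8) — PASS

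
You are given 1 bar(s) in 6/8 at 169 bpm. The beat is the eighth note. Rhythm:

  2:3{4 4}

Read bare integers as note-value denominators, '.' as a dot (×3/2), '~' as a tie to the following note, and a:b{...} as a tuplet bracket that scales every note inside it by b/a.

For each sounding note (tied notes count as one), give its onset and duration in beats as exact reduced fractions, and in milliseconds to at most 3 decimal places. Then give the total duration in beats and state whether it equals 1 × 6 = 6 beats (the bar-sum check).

1) 0.0ms=0b +1065.089ms=3b
2) 1065.089ms=3b +1065.089ms=3b
Σ=6b of 6 (169bpm 6/8) — PASS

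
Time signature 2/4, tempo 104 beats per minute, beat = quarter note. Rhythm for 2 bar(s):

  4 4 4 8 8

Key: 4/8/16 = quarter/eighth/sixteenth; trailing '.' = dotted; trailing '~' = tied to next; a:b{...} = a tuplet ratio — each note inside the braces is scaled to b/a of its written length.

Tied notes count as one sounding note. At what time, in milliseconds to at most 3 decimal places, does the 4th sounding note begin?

1. 0.0ms @ 0 + 576.923ms (1)
2. 576.923ms @ 1 + 576.923ms (1)
3. 1153.846ms @ 2 + 576.923ms (1)
4. 1730.769ms @ 3 + 288.462ms (1/2)
5. 2019.231ms @ 7/2 + 288.462ms (1/2)

note 4 onset = 3b = 1730.769ms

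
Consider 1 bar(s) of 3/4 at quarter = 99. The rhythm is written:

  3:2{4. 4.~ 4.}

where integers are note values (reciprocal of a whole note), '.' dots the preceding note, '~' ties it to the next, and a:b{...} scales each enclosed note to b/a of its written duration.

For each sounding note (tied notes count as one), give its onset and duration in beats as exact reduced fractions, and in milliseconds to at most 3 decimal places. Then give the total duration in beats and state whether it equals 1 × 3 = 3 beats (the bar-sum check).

1) 0.0ms=0b +606.061ms=1b
2) 606.061ms=1b +1212.121ms=2b
Σ=3b of 3 (99bpm 3/4) — PASS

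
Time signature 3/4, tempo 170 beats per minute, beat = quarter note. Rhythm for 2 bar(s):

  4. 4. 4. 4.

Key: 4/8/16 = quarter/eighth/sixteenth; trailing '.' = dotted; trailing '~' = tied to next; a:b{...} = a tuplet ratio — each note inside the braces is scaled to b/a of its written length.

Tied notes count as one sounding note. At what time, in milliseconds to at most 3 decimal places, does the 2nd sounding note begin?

note 2 onset = 3/2b = 529.412ms

1. 0.0ms @ 0 + 529.412ms (3/2)
2. 529.412ms @ 3/2 + 529.412ms (3/2)
3. 1058.824ms @ 3 + 529.412ms (3/2)
4. 1588.235ms @ 9/2 + 529.412ms (3/2)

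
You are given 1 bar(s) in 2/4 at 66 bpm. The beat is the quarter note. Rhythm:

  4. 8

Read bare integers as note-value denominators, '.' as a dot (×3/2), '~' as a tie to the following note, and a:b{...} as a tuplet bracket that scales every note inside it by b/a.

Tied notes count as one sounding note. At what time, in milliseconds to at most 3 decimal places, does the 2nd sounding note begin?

1. 0.0ms @ 0 + 1363.636ms (3/2)
2. 1363.636ms @ 3/2 + 454.545ms (1/2)

note 2 onset = 3/2b = 1363.636ms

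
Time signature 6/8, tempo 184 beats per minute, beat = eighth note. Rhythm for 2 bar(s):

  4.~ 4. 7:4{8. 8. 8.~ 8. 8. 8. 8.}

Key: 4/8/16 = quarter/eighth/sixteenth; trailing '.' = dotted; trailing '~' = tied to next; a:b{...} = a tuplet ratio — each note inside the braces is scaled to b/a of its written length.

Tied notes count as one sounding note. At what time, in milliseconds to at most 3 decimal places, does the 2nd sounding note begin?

1. 0.0ms @ 0 + 1956.522ms (6)
2. 1956.522ms @ 6 + 279.503ms (6/7)
3. 2236.025ms @ 48/7 + 279.503ms (6/7)
4. 2515.528ms @ 54/7 + 559.006ms (12/7)
5. 3074.534ms @ 66/7 + 279.503ms (6/7)
6. 3354.037ms @ 72/7 + 279.503ms (6/7)
7. 3633.54ms @ 78/7 + 279.503ms (6/7)

note 2 onset = 6b = 1956.522ms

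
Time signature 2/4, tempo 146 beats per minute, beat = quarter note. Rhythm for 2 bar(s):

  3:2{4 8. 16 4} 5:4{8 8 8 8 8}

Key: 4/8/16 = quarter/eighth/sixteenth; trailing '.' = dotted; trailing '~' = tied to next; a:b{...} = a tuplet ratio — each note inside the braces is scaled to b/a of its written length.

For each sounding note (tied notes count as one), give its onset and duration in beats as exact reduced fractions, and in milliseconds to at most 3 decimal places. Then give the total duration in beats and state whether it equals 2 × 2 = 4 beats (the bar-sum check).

1) 0.0ms=0b +273.973ms=2/3b
2) 273.973ms=2/3b +205.479ms=1/2b
3) 479.452ms=7/6b +68.493ms=1/6b
4) 547.945ms=4/3b +273.973ms=2/3b
5) 821.918ms=2b +164.384ms=2/5b
6) 986.301ms=12/5b +164.384ms=2/5b
7) 1150.685ms=14/5b +164.384ms=2/5b
8) 1315.068ms=16/5b +164.384ms=2/5b
9) 1479.452ms=18/5b +164.384ms=2/5b
Σ=4b of 4 (146bpm 2/4) — PASS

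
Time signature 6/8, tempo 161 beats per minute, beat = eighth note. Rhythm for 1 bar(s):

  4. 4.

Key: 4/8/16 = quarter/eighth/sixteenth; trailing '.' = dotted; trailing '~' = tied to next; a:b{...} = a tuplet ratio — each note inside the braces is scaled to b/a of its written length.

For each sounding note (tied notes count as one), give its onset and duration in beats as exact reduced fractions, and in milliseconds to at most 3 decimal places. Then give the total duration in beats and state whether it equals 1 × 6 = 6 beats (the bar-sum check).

1) 0.0ms=0b +1118.012ms=3b
2) 1118.012ms=3b +1118.012ms=3b
Σ=6b of 6 (161bpm 6/8) — PASS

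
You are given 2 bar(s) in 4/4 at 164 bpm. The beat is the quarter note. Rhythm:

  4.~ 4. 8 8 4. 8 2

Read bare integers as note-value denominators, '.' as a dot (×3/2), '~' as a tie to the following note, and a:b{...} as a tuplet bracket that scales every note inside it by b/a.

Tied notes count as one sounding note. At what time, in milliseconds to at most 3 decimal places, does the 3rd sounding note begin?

1. 0.0ms @ 0 + 1097.561ms (3)
2. 1097.561ms @ 3 + 182.927ms (1/2)
3. 1280.488ms @ 7/2 + 182.927ms (1/2)
4. 1463.415ms @ 4 + 548.78ms (3/2)
5. 2012.195ms @ 11/2 + 182.927ms (1/2)
6. 2195.122ms @ 6 + 731.707ms (2)

note 3 onset = 7/2b = 1280.488ms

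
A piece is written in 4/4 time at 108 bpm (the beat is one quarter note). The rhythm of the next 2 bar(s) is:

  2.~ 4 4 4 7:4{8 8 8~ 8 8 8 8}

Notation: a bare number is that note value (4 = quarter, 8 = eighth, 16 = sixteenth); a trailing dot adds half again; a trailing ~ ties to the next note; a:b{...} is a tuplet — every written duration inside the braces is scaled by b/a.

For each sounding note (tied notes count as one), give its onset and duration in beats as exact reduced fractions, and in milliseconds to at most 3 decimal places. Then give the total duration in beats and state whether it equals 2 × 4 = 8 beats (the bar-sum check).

1) 0.0ms=0b +2222.222ms=4b
2) 2222.222ms=4b +555.556ms=1b
3) 2777.778ms=5b +555.556ms=1b
4) 3333.333ms=6b +158.73ms=2/7b
5) 3492.063ms=44/7b +158.73ms=2/7b
6) 3650.794ms=46/7b +317.46ms=4/7b
7) 3968.254ms=50/7b +158.73ms=2/7b
8) 4126.984ms=52/7b +158.73ms=2/7b
9) 4285.714ms=54/7b +158.73ms=2/7b
Σ=8b of 8 (108bpm 4/4) — PASS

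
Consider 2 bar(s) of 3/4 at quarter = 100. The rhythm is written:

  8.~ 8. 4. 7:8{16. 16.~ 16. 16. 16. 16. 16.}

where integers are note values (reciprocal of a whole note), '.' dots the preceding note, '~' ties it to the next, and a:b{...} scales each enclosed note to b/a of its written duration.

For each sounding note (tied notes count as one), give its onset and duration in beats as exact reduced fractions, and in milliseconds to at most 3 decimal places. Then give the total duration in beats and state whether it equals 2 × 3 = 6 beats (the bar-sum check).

1) 0.0ms=0b +900.0ms=3/2b
2) 900.0ms=3/2b +900.0ms=3/2b
3) 1800.0ms=3b +257.143ms=3/7b
4) 2057.143ms=24/7b +514.286ms=6/7b
5) 2571.429ms=30/7b +257.143ms=3/7b
6) 2828.571ms=33/7b +257.143ms=3/7b
7) 3085.714ms=36/7b +257.143ms=3/7b
8) 3342.857ms=39/7b +257.143ms=3/7b
Σ=6b of 6 (100bpm 3/4) — PASS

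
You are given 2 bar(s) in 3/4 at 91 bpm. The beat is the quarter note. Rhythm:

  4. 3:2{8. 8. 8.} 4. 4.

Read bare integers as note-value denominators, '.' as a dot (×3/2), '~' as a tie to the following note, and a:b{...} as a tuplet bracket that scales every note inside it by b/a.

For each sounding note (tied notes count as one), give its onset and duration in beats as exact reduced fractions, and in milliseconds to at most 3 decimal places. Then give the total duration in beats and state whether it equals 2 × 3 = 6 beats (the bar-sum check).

1) 0.0ms=0b +989.011ms=3/2b
2) 989.011ms=3/2b +329.67ms=1/2b
3) 1318.681ms=2b +329.67ms=1/2b
4) 1648.352ms=5/2b +329.67ms=1/2b
5) 1978.022ms=3b +989.011ms=3/2b
6) 2967.033ms=9/2b +989.011ms=3/2b
Σ=6b of 6 (91bpm 3/4) — PASS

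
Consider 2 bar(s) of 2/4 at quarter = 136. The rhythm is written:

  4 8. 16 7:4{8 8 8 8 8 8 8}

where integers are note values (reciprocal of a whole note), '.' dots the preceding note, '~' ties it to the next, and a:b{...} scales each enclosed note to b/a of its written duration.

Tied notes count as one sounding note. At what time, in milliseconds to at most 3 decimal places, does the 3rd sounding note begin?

1. 0.0ms @ 0 + 441.176ms (1)
2. 441.176ms @ 1 + 330.882ms (3/4)
3. 772.059ms @ 7/4 + 110.294ms (1/4)
4. 882.353ms @ 2 + 126.05ms (2/7)
5. 1008.403ms @ 16/7 + 126.05ms (2/7)
6. 1134.454ms @ 18/7 + 126.05ms (2/7)
7. 1260.504ms @ 20/7 + 126.05ms (2/7)
8. 1386.555ms @ 22/7 + 126.05ms (2/7)
9. 1512.605ms @ 24/7 + 126.05ms (2/7)
10. 1638.655ms @ 26/7 + 126.05ms (2/7)

note 3 onset = 7/4b = 772.059ms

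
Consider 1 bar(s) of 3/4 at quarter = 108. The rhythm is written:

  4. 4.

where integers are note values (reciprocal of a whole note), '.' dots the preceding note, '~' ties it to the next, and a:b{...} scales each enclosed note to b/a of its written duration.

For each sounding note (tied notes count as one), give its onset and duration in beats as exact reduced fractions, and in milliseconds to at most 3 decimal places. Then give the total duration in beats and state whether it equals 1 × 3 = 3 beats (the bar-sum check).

1) 0.0ms=0b +833.333ms=3/2b
2) 833.333ms=3/2b +833.333ms=3/2b
Σ=3b of 3 (108bpm 3/4) — PASS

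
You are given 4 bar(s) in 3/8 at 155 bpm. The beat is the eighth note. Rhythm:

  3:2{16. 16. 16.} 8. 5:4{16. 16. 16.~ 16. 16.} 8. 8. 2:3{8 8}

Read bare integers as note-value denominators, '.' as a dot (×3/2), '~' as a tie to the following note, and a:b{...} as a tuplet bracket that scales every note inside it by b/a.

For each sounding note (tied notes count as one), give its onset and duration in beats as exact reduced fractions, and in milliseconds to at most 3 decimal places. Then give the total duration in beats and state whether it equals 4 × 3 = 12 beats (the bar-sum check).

1) 0.0ms=0b +193.548ms=1/2b
2) 193.548ms=1/2b +193.548ms=1/2b
3) 387.097ms=1b +193.548ms=1/2b
4) 580.645ms=3/2b +580.645ms=3/2b
5) 1161.29ms=3b +232.258ms=3/5b
6) 1393.548ms=18/5b +232.258ms=3/5b
7) 1625.806ms=21/5b +464.516ms=6/5b
8) 2090.323ms=27/5b +232.258ms=3/5b
9) 2322.581ms=6b +580.645ms=3/2b
10) 2903.226ms=15/2b +580.645ms=3/2b
11) 3483.871ms=9b +580.645ms=3/2b
12) 4064.516ms=21/2b +580.645ms=3/2b
Σ=12b of 12 (155bpm 3/8) — PASS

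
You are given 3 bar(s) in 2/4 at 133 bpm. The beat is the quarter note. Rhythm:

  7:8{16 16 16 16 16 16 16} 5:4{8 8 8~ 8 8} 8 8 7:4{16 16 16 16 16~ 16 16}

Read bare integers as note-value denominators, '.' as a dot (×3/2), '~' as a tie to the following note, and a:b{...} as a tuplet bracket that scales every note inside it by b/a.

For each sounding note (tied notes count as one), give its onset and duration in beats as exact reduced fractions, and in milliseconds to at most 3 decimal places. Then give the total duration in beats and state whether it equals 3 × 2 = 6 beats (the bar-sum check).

1) 0.0ms=0b +128.894ms=2/7b
2) 128.894ms=2/7b +128.894ms=2/7b
3) 257.787ms=4/7b +128.894ms=2/7b
4) 386.681ms=6/7b +128.894ms=2/7b
5) 515.575ms=8/7b +128.894ms=2/7b
6) 644.468ms=10/7b +128.894ms=2/7b
7) 773.362ms=12/7b +128.894ms=2/7b
8) 902.256ms=2b +180.451ms=2/5b
9) 1082.707ms=12/5b +180.451ms=2/5b
10) 1263.158ms=14/5b +360.902ms=4/5b
11) 1624.06ms=18/5b +180.451ms=2/5b
12) 1804.511ms=4b +225.564ms=1/2b
13) 2030.075ms=9/2b +225.564ms=1/2b
14) 2255.639ms=5b +64.447ms=1/7b
15) 2320.086ms=36/7b +64.447ms=1/7b
16) 2384.533ms=37/7b +64.447ms=1/7b
17) 2448.98ms=38/7b +64.447ms=1/7b
18) 2513.426ms=39/7b +128.894ms=2/7b
19) 2642.32ms=41/7b +64.447ms=1/7b
Σ=6b of 6 (133bpm 2/4) — PASS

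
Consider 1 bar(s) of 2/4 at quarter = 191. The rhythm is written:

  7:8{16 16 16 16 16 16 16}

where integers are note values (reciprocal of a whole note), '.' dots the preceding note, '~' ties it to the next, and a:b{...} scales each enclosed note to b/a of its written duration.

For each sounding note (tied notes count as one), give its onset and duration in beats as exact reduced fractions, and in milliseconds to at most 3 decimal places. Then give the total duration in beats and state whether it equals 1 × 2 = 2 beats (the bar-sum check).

1) 0.0ms=0b +89.753ms=2/7b
2) 89.753ms=2/7b +89.753ms=2/7b
3) 179.506ms=4/7b +89.753ms=2/7b
4) 269.26ms=6/7b +89.753ms=2/7b
5) 359.013ms=8/7b +89.753ms=2/7b
6) 448.766ms=10/7b +89.753ms=2/7b
7) 538.519ms=12/7b +89.753ms=2/7b
Σ=2b of 2 (191bpm 2/4) — PASS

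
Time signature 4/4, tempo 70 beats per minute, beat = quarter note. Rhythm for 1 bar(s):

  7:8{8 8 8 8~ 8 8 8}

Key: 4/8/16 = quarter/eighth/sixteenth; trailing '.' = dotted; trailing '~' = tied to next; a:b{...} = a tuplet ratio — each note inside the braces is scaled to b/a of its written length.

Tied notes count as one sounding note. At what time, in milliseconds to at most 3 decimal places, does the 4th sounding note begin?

note 4 onset = 12/7b = 1469.388ms

1. 0.0ms @ 0 + 489.796ms (4/7)
2. 489.796ms @ 4/7 + 489.796ms (4/7)
3. 979.592ms @ 8/7 + 489.796ms (4/7)
4. 1469.388ms @ 12/7 + 979.592ms (8/7)
5. 2448.98ms @ 20/7 + 489.796ms (4/7)
6. 2938.776ms @ 24/7 + 489.796ms (4/7)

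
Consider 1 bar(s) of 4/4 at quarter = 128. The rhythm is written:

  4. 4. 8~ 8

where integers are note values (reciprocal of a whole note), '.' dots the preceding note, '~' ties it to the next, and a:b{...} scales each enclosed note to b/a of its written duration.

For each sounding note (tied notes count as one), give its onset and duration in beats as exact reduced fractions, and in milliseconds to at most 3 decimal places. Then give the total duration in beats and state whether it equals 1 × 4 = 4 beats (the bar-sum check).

1) 0.0ms=0b +703.125ms=3/2b
2) 703.125ms=3/2b +703.125ms=3/2b
3) 1406.25ms=3b +468.75ms=1b
Σ=4b of 4 (128bpm 4/4) — PASS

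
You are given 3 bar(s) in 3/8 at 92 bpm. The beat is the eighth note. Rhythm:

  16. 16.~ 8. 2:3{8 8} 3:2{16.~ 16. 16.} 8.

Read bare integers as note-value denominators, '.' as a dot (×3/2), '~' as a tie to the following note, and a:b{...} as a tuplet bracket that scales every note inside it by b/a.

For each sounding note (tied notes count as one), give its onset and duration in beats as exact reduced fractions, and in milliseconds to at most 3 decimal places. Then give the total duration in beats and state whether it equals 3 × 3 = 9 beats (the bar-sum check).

1) 0.0ms=0b +489.13ms=3/4b
2) 489.13ms=3/4b +1467.391ms=9/4b
3) 1956.522ms=3b +978.261ms=3/2b
4) 2934.783ms=9/2b +978.261ms=3/2b
5) 3913.043ms=6b +652.174ms=1b
6) 4565.217ms=7b +326.087ms=1/2b
7) 4891.304ms=15/2b +978.261ms=3/2b
Σ=9b of 9 (92bpm 3/8) — PASS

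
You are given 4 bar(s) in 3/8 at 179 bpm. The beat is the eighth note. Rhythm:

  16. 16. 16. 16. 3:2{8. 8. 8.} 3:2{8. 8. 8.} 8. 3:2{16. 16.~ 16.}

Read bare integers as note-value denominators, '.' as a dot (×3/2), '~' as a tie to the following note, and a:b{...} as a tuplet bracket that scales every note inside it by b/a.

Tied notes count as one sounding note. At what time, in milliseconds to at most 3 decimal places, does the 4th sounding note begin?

1. 0.0ms @ 0 + 251.397ms (3/4)
2. 251.397ms @ 3/4 + 251.397ms (3/4)
3. 502.793ms @ 3/2 + 251.397ms (3/4)
4. 754.19ms @ 9/4 + 251.397ms (3/4)
5. 1005.587ms @ 3 + 335.196ms (1)
6. 1340.782ms @ 4 + 335.196ms (1)
7. 1675.978ms @ 5 + 335.196ms (1)
8. 2011.173ms @ 6 + 335.196ms (1)
9. 2346.369ms @ 7 + 335.196ms (1)
10. 2681.564ms @ 8 + 335.196ms (1)
11. 3016.76ms @ 9 + 502.793ms (3/2)
12. 3519.553ms @ 21/2 + 167.598ms (1/2)
13. 3687.151ms @ 11 + 335.196ms (1)

note 4 onset = 9/4b = 754.19ms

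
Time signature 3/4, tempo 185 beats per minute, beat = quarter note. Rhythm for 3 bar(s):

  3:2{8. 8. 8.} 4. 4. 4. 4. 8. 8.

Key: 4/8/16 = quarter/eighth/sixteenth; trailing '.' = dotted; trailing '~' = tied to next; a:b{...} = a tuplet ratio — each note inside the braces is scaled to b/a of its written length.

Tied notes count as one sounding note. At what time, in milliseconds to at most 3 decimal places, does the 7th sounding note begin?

note 7 onset = 6b = 1945.946ms

1. 0.0ms @ 0 + 162.162ms (1/2)
2. 162.162ms @ 1/2 + 162.162ms (1/2)
3. 324.324ms @ 1 + 162.162ms (1/2)
4. 486.486ms @ 3/2 + 486.486ms (3/2)
5. 972.973ms @ 3 + 486.486ms (3/2)
6. 1459.459ms @ 9/2 + 486.486ms (3/2)
7. 1945.946ms @ 6 + 486.486ms (3/2)
8. 2432.432ms @ 15/2 + 243.243ms (3/4)
9. 2675.676ms @ 33/4 + 243.243ms (3/4)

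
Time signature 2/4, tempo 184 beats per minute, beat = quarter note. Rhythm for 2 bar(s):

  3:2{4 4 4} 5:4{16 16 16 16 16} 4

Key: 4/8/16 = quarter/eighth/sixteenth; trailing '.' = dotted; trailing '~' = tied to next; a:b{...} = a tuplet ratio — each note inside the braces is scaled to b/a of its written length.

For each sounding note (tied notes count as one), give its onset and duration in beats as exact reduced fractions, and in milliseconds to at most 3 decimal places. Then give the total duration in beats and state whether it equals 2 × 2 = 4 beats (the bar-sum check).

1) 0.0ms=0b +217.391ms=2/3b
2) 217.391ms=2/3b +217.391ms=2/3b
3) 434.783ms=4/3b +217.391ms=2/3b
4) 652.174ms=2b +65.217ms=1/5b
5) 717.391ms=11/5b +65.217ms=1/5b
6) 782.609ms=12/5b +65.217ms=1/5b
7) 847.826ms=13/5b +65.217ms=1/5b
8) 913.043ms=14/5b +65.217ms=1/5b
9) 978.261ms=3b +326.087ms=1b
Σ=4b of 4 (184bpm 2/4) — PASS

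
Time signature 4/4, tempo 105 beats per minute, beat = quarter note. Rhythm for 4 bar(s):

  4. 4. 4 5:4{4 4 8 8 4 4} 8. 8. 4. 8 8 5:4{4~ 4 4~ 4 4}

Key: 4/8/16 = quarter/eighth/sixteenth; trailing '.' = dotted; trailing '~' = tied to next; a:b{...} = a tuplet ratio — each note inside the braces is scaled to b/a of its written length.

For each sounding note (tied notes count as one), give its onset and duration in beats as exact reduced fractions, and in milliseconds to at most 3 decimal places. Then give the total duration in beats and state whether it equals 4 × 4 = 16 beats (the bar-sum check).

1) 0.0ms=0b +857.143ms=3/2b
2) 857.143ms=3/2b +857.143ms=3/2b
3) 1714.286ms=3b +571.429ms=1b
4) 2285.714ms=4b +457.143ms=4/5b
5) 2742.857ms=24/5b +457.143ms=4/5b
6) 3200.0ms=28/5b +228.571ms=2/5b
7) 3428.571ms=6b +228.571ms=2/5b
8) 3657.143ms=32/5b +457.143ms=4/5b
9) 4114.286ms=36/5b +457.143ms=4/5b
10) 4571.429ms=8b +428.571ms=3/4b
11) 5000.0ms=35/4b +428.571ms=3/4b
12) 5428.571ms=19/2b +857.143ms=3/2b
13) 6285.714ms=11b +285.714ms=1/2b
14) 6571.429ms=23/2b +285.714ms=1/2b
15) 6857.143ms=12b +914.286ms=8/5b
16) 7771.429ms=68/5b +914.286ms=8/5b
17) 8685.714ms=76/5b +457.143ms=4/5b
Σ=16b of 16 (105bpm 4/4) — PASS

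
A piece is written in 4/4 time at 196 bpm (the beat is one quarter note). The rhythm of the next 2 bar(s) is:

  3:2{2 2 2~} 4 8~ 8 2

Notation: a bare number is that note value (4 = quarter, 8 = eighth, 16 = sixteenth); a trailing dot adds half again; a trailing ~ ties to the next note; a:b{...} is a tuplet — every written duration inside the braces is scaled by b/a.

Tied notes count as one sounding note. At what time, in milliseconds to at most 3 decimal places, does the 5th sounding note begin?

1. 0.0ms @ 0 + 408.163ms (4/3)
2. 408.163ms @ 4/3 + 408.163ms (4/3)
3. 816.327ms @ 8/3 + 714.286ms (7/3)
4. 1530.612ms @ 5 + 306.122ms (1)
5. 1836.735ms @ 6 + 612.245ms (2)

note 5 onset = 6b = 1836.735ms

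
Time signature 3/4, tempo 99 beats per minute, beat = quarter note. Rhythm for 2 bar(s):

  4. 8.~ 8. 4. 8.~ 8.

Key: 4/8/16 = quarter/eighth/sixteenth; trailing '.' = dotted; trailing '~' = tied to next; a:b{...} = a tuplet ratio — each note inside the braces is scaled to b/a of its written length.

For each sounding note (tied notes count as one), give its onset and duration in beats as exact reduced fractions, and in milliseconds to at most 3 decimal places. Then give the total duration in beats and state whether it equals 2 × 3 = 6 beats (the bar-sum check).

1) 0.0ms=0b +909.091ms=3/2b
2) 909.091ms=3/2b +909.091ms=3/2b
3) 1818.182ms=3b +909.091ms=3/2b
4) 2727.273ms=9/2b +909.091ms=3/2b
Σ=6b of 6 (99bpm 3/4) — PASS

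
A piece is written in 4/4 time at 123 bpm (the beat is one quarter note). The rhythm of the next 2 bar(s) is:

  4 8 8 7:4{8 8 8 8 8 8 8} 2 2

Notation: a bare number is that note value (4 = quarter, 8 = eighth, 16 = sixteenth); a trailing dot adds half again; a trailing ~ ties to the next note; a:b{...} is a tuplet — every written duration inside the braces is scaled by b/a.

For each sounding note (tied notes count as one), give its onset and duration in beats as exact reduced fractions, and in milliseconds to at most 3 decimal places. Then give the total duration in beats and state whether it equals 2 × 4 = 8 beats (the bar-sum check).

1) 0.0ms=0b +487.805ms=1b
2) 487.805ms=1b +243.902ms=1/2b
3) 731.707ms=3/2b +243.902ms=1/2b
4) 975.61ms=2b +139.373ms=2/7b
5) 1114.983ms=16/7b +139.373ms=2/7b
6) 1254.355ms=18/7b +139.373ms=2/7b
7) 1393.728ms=20/7b +139.373ms=2/7b
8) 1533.101ms=22/7b +139.373ms=2/7b
9) 1672.474ms=24/7b +139.373ms=2/7b
10) 1811.847ms=26/7b +139.373ms=2/7b
11) 1951.22ms=4b +975.61ms=2b
12) 2926.829ms=6b +975.61ms=2b
Σ=8b of 8 (123bpm 4/4) — PASS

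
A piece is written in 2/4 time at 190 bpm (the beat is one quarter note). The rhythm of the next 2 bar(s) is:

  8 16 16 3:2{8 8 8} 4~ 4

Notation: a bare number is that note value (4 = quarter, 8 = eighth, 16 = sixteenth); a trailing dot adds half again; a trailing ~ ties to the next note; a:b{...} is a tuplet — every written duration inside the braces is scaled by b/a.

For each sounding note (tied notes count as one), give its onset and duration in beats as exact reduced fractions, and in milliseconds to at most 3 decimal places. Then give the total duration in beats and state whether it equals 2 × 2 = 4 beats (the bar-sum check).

1) 0.0ms=0b +157.895ms=1/2b
2) 157.895ms=1/2b +78.947ms=1/4b
3) 236.842ms=3/4b +78.947ms=1/4b
4) 315.789ms=1b +105.263ms=1/3b
5) 421.053ms=4/3b +105.263ms=1/3b
6) 526.316ms=5/3b +105.263ms=1/3b
7) 631.579ms=2b +631.579ms=2b
Σ=4b of 4 (190bpm 2/4) — PASS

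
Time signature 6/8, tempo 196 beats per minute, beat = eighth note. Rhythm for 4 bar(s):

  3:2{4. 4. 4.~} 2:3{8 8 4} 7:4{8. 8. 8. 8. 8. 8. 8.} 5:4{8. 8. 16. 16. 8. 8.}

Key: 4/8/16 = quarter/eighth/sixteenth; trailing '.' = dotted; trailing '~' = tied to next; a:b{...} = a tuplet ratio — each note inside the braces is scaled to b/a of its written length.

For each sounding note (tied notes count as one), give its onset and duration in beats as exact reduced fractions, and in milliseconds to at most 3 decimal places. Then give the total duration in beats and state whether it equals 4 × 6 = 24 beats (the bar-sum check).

1) 0.0ms=0b +612.245ms=2b
2) 612.245ms=2b +612.245ms=2b
3) 1224.49ms=4b +1071.429ms=7/2b
4) 2295.918ms=15/2b +459.184ms=3/2b
5) 2755.102ms=9b +918.367ms=3b
6) 3673.469ms=12b +262.391ms=6/7b
7) 3935.86ms=90/7b +262.391ms=6/7b
8) 4198.251ms=96/7b +262.391ms=6/7b
9) 4460.641ms=102/7b +262.391ms=6/7b
10) 4723.032ms=108/7b +262.391ms=6/7b
11) 4985.423ms=114/7b +262.391ms=6/7b
12) 5247.813ms=120/7b +262.391ms=6/7b
13) 5510.204ms=18b +367.347ms=6/5b
14) 5877.551ms=96/5b +367.347ms=6/5b
15) 6244.898ms=102/5b +183.673ms=3/5b
16) 6428.571ms=21b +183.673ms=3/5b
17) 6612.245ms=108/5b +367.347ms=6/5b
18) 6979.592ms=114/5b +367.347ms=6/5b
Σ=24b of 24 (196bpm 6/8) — PASS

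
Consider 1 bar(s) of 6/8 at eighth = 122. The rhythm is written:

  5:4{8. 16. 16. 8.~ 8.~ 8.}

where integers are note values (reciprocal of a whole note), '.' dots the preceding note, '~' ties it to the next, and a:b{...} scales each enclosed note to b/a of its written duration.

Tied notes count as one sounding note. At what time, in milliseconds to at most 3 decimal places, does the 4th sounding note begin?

note 4 onset = 12/5b = 1180.328ms

1. 0.0ms @ 0 + 590.164ms (6/5)
2. 590.164ms @ 6/5 + 295.082ms (3/5)
3. 885.246ms @ 9/5 + 295.082ms (3/5)
4. 1180.328ms @ 12/5 + 1770.492ms (18/5)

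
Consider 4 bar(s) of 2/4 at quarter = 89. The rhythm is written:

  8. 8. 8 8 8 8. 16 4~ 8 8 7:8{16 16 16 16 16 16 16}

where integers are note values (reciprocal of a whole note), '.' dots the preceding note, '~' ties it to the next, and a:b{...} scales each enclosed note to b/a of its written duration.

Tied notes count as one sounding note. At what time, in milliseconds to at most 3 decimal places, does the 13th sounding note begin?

1. 0.0ms @ 0 + 505.618ms (3/4)
2. 505.618ms @ 3/4 + 505.618ms (3/4)
3. 1011.236ms @ 3/2 + 337.079ms (1/2)
4. 1348.315ms @ 2 + 337.079ms (1/2)
5. 1685.393ms @ 5/2 + 337.079ms (1/2)
6. 2022.472ms @ 3 + 505.618ms (3/4)
7. 2528.09ms @ 15/4 + 168.539ms (1/4)
8. 2696.629ms @ 4 + 1011.236ms (3/2)
9. 3707.865ms @ 11/2 + 337.079ms (1/2)
10. 4044.944ms @ 6 + 192.616ms (2/7)
11. 4237.56ms @ 44/7 + 192.616ms (2/7)
12. 4430.177ms @ 46/7 + 192.616ms (2/7)
13. 4622.793ms @ 48/7 + 192.616ms (2/7)
14. 4815.409ms @ 50/7 + 192.616ms (2/7)
15. 5008.026ms @ 52/7 + 192.616ms (2/7)
16. 5200.642ms @ 54/7 + 192.616ms (2/7)

note 13 onset = 48/7b = 4622.793ms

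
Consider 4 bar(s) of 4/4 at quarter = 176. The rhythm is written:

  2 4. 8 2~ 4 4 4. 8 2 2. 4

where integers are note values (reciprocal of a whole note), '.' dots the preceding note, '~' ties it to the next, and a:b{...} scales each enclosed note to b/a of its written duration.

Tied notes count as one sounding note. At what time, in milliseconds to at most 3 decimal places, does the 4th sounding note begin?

note 4 onset = 4b = 1363.636ms

1. 0.0ms @ 0 + 681.818ms (2)
2. 681.818ms @ 2 + 511.364ms (3/2)
3. 1193.182ms @ 7/2 + 170.455ms (1/2)
4. 1363.636ms @ 4 + 1022.727ms (3)
5. 2386.364ms @ 7 + 340.909ms (1)
6. 2727.273ms @ 8 + 511.364ms (3/2)
7. 3238.636ms @ 19/2 + 170.455ms (1/2)
8. 3409.091ms @ 10 + 681.818ms (2)
9. 4090.909ms @ 12 + 1022.727ms (3)
10. 5113.636ms @ 15 + 340.909ms (1)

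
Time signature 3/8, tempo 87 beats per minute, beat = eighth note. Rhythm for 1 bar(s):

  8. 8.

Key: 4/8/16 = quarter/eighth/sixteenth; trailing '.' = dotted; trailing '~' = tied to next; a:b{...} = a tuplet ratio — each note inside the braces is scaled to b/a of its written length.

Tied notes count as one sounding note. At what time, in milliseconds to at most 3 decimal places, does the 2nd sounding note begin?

note 2 onset = 3/2b = 1034.483ms

1. 0.0ms @ 0 + 1034.483ms (3/2)
2. 1034.483ms @ 3/2 + 1034.483ms (3/2)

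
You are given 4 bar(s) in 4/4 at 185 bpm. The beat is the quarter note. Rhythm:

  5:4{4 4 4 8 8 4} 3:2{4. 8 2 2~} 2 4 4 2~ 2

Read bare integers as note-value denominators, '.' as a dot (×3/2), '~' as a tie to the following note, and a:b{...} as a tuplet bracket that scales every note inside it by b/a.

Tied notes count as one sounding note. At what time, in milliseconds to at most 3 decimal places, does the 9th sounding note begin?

note 9 onset = 16/3b = 1729.73ms

1. 0.0ms @ 0 + 259.459ms (4/5)
2. 259.459ms @ 4/5 + 259.459ms (4/5)
3. 518.919ms @ 8/5 + 259.459ms (4/5)
4. 778.378ms @ 12/5 + 129.73ms (2/5)
5. 908.108ms @ 14/5 + 129.73ms (2/5)
6. 1037.838ms @ 16/5 + 259.459ms (4/5)
7. 1297.297ms @ 4 + 324.324ms (1)
8. 1621.622ms @ 5 + 108.108ms (1/3)
9. 1729.73ms @ 16/3 + 432.432ms (4/3)
10. 2162.162ms @ 20/3 + 1081.081ms (10/3)
11. 3243.243ms @ 10 + 324.324ms (1)
12. 3567.568ms @ 11 + 324.324ms (1)
13. 3891.892ms @ 12 + 1297.297ms (4)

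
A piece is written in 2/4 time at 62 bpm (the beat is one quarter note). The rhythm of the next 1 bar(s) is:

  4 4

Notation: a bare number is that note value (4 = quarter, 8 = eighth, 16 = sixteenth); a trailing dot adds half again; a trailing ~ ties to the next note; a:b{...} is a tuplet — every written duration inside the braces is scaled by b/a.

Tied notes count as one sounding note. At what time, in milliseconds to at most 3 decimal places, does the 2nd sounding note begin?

1. 0.0ms @ 0 + 967.742ms (1)
2. 967.742ms @ 1 + 967.742ms (1)

note 2 onset = 1b = 967.742ms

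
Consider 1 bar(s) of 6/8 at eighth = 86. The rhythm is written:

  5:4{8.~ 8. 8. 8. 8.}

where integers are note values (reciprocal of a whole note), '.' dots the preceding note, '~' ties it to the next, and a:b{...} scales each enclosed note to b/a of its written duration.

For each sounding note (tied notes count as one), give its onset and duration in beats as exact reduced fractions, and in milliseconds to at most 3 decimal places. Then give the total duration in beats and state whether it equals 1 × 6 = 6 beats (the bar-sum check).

1) 0.0ms=0b +1674.419ms=12/5b
2) 1674.419ms=12/5b +837.209ms=6/5b
3) 2511.628ms=18/5b +837.209ms=6/5b
4) 3348.837ms=24/5b +837.209ms=6/5b
Σ=6b of 6 (86bpm 6/8) — PASS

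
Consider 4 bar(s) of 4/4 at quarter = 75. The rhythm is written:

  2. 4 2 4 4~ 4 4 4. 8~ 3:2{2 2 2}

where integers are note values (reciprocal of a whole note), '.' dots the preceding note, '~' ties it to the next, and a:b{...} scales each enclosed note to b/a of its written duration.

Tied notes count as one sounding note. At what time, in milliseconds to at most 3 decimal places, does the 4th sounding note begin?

note 4 onset = 6b = 4800.0ms

1. 0.0ms @ 0 + 2400.0ms (3)
2. 2400.0ms @ 3 + 800.0ms (1)
3. 3200.0ms @ 4 + 1600.0ms (2)
4. 4800.0ms @ 6 + 800.0ms (1)
5. 5600.0ms @ 7 + 1600.0ms (2)
6. 7200.0ms @ 9 + 800.0ms (1)
7. 8000.0ms @ 10 + 1200.0ms (3/2)
8. 9200.0ms @ 23/2 + 1466.667ms (11/6)
9. 10666.667ms @ 40/3 + 1066.667ms (4/3)
10. 11733.333ms @ 44/3 + 1066.667ms (4/3)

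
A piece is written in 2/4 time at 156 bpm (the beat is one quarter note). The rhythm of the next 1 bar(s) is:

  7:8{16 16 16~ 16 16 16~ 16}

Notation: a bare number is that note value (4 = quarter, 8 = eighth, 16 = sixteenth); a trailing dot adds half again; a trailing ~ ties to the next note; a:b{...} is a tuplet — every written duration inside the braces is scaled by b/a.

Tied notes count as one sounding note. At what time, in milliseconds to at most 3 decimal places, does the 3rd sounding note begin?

note 3 onset = 4/7b = 219.78ms

1. 0.0ms @ 0 + 109.89ms (2/7)
2. 109.89ms @ 2/7 + 109.89ms (2/7)
3. 219.78ms @ 4/7 + 219.78ms (4/7)
4. 439.56ms @ 8/7 + 109.89ms (2/7)
5. 549.451ms @ 10/7 + 219.78ms (4/7)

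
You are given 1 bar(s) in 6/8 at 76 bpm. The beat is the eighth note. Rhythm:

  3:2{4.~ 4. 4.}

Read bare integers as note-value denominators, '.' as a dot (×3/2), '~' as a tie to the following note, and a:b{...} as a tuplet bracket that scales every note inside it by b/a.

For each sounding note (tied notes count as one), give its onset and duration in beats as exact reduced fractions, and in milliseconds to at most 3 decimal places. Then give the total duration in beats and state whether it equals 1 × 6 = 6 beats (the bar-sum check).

1) 0.0ms=0b +3157.895ms=4b
2) 3157.895ms=4b +1578.947ms=2b
Σ=6b of 6 (76bpm 6/8) — PASS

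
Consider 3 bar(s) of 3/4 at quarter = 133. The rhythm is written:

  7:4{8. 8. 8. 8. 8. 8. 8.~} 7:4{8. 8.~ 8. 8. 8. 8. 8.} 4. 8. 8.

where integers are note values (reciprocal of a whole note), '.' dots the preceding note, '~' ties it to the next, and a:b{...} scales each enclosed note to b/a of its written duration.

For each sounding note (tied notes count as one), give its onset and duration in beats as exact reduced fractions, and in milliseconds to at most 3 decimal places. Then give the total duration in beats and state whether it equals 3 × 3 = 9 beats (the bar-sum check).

1) 0.0ms=0b +193.34ms=3/7b
2) 193.34ms=3/7b +193.34ms=3/7b
3) 386.681ms=6/7b +193.34ms=3/7b
4) 580.021ms=9/7b +193.34ms=3/7b
5) 773.362ms=12/7b +193.34ms=3/7b
6) 966.702ms=15/7b +193.34ms=3/7b
7) 1160.043ms=18/7b +386.681ms=6/7b
8) 1546.724ms=24/7b +386.681ms=6/7b
9) 1933.405ms=30/7b +193.34ms=3/7b
10) 2126.745ms=33/7b +193.34ms=3/7b
11) 2320.086ms=36/7b +193.34ms=3/7b
12) 2513.426ms=39/7b +193.34ms=3/7b
13) 2706.767ms=6b +676.692ms=3/2b
14) 3383.459ms=15/2b +338.346ms=3/4b
15) 3721.805ms=33/4b +338.346ms=3/4b
Σ=9b of 9 (133bpm 3/4) — PASS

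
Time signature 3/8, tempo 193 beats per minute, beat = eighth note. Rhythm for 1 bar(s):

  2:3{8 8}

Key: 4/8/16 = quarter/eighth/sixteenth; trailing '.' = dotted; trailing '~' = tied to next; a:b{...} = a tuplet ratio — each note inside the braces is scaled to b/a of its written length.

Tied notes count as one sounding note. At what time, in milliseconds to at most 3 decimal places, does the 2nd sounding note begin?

note 2 onset = 3/2b = 466.321ms

1. 0.0ms @ 0 + 466.321ms (3/2)
2. 466.321ms @ 3/2 + 466.321ms (3/2)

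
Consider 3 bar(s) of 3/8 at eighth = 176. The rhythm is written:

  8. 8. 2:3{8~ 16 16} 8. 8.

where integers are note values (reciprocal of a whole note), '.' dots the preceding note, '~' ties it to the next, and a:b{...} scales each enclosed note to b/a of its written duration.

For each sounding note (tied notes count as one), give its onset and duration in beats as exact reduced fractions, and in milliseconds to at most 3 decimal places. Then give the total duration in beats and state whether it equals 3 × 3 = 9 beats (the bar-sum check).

1) 0.0ms=0b +511.364ms=3/2b
2) 511.364ms=3/2b +511.364ms=3/2b
3) 1022.727ms=3b +767.045ms=9/4b
4) 1789.773ms=21/4b +255.682ms=3/4b
5) 2045.455ms=6b +511.364ms=3/2b
6) 2556.818ms=15/2b +511.364ms=3/2b
Σ=9b of 9 (176bpm 3/8) — PASS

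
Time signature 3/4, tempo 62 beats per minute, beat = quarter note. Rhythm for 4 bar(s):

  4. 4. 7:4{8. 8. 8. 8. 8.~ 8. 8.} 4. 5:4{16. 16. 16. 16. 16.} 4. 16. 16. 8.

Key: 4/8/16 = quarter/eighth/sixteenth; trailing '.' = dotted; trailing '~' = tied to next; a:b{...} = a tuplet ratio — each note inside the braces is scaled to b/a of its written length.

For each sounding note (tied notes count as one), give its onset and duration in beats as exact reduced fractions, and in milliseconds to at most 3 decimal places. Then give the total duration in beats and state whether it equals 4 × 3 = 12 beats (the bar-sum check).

1) 0.0ms=0b +1451.613ms=3/2b
2) 1451.613ms=3/2b +1451.613ms=3/2b
3) 2903.226ms=3b +414.747ms=3/7b
4) 3317.972ms=24/7b +414.747ms=3/7b
5) 3732.719ms=27/7b +414.747ms=3/7b
6) 4147.465ms=30/7b +414.747ms=3/7b
7) 4562.212ms=33/7b +829.493ms=6/7b
8) 5391.705ms=39/7b +414.747ms=3/7b
9) 5806.452ms=6b +1451.613ms=3/2b
10) 7258.065ms=15/2b +290.323ms=3/10b
11) 7548.387ms=39/5b +290.323ms=3/10b
12) 7838.71ms=81/10b +290.323ms=3/10b
13) 8129.032ms=42/5b +290.323ms=3/10b
14) 8419.355ms=87/10b +290.323ms=3/10b
15) 8709.677ms=9b +1451.613ms=3/2b
16) 10161.29ms=21/2b +362.903ms=3/8b
17) 10524.194ms=87/8b +362.903ms=3/8b
18) 10887.097ms=45/4b +725.806ms=3/4b
Σ=12b of 12 (62bpm 3/4) — PASS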